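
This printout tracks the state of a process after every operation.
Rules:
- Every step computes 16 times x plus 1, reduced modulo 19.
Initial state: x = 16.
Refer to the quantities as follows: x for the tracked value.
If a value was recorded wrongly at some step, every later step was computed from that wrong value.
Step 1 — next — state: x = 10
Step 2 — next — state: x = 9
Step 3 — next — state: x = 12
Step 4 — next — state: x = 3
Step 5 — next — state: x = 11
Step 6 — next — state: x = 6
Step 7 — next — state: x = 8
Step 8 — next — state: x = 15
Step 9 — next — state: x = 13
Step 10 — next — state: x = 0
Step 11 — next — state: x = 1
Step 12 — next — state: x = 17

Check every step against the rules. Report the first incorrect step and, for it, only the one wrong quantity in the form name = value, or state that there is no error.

Step 1: x = (16*16 + 1) mod 19 = 10 — in agreement.
Step 2: x = (16*10 + 1) mod 19 = 9 — exactly as logged.
Step 3: x = (16*9 + 1) mod 19 = 12 — same as recorded.
Step 4: x = (16*12 + 1) mod 19 = 3 — matches.
Step 5: x = (16*3 + 1) mod 19 = 11 — checks out.
Step 6: x = (16*11 + 1) mod 19 = 6 — agrees with the printout.
Step 7: x = (16*6 + 1) mod 19 = 2 — the printout disagrees here.
Conclusion: step 7 carries the first error; the entry should be x = 2.

step 7, x = 2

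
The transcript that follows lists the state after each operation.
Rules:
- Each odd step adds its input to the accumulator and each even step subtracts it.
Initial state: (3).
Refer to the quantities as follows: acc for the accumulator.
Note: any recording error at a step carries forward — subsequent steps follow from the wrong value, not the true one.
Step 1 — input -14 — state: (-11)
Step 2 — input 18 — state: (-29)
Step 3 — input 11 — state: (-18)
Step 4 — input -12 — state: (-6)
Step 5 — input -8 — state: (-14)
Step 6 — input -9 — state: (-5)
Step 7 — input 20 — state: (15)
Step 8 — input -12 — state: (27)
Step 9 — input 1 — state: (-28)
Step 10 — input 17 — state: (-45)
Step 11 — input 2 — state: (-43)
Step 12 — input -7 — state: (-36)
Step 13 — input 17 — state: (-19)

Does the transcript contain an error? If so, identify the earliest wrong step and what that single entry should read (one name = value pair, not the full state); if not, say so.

step 1: acc = 3 + -14 = -11 -> consistent with the transcript
step 2: acc = -11 - 18 = -29 -> consistent with the transcript
step 3: acc = -29 + 11 = -18 -> checks out
step 4: acc = -18 - -12 = -6 -> no discrepancy
step 5: acc = -6 + -8 = -14 -> agrees with the transcript
step 6: acc = -14 - -9 = -5 -> agrees with the transcript
step 7: acc = -5 + 20 = 15 -> matches
step 8: acc = 15 - -12 = 27 -> exactly as logged
step 9: acc = 27 + 1 = 28 -> not what was recorded
First incorrect step: 9; the correct value is acc = 28.

step 9, acc = 28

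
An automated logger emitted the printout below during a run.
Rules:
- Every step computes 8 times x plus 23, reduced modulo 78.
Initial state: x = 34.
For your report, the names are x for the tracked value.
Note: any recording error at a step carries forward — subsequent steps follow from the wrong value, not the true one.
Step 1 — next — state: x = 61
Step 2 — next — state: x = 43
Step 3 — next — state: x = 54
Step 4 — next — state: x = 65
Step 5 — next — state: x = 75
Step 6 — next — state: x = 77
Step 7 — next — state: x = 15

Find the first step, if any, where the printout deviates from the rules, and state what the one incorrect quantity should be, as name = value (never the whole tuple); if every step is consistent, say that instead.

step 3, x = 55

1. x = (8*34 + 23) mod 78 = 61 (no discrepancy)
2. x = (8*61 + 23) mod 78 = 43 (confirmed correct)
3. x = (8*43 + 23) mod 78 = 55 (this is not what the printout shows)
So the first discrepancy is step 3, where the right value is x = 55.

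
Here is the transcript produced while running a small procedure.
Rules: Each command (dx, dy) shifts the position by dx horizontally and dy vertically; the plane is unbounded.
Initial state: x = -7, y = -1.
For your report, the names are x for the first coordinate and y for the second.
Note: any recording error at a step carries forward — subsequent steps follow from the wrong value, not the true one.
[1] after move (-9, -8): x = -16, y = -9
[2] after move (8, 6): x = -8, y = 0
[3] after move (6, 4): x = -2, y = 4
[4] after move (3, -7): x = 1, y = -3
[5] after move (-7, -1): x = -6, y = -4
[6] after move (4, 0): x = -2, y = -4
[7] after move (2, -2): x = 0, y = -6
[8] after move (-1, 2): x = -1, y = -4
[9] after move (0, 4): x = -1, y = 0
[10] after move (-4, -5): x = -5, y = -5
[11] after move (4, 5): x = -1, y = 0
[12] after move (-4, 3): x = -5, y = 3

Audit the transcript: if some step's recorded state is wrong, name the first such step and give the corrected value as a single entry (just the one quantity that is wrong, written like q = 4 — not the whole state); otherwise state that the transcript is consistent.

Step 1: x = -7 + (-9) = -16, y = -1 + (-8) = -9 — confirmed correct.
Step 2: x = -16 + (8) = -8, y = -9 + (6) = -3 — this is not what the transcript shows.
That makes step 2 the first incorrect line — y = -3 is what it should show.

step 2, y = -3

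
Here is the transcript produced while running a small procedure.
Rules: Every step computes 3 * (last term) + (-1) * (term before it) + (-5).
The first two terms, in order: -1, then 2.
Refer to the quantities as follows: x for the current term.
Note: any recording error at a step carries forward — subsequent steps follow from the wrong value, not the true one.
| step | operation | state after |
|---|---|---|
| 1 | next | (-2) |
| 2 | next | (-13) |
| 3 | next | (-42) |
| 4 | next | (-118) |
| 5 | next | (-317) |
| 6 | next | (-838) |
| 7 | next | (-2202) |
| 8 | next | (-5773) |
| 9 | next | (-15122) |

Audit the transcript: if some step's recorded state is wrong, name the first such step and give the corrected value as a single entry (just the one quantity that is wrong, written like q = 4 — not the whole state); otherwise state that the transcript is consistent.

step 1: x = 3*(2) + (-1)*(-1) + (-5) = 2 -> the transcript disagrees here
So the first discrepancy is step 1, where the right value is x = 2.

step 1, x = 2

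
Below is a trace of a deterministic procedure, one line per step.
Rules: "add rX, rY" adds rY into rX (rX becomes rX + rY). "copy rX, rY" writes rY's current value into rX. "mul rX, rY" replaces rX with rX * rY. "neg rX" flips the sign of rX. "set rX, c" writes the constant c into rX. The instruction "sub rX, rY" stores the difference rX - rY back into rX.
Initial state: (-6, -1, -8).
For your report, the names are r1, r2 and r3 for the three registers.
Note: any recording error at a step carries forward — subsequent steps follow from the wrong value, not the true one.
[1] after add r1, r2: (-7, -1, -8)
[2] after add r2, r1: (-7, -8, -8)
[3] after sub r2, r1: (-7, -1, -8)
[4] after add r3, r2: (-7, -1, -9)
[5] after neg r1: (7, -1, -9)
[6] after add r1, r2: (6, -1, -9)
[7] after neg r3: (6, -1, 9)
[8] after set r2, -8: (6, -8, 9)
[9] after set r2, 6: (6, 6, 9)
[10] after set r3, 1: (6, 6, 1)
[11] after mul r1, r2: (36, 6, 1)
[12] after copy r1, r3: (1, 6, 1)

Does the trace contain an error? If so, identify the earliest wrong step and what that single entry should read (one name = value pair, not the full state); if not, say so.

no error

Recomputing the run from the initial state:
step 1: r1 = -7, r2 = -1, r3 = -8
step 2: r1 = -7, r2 = -8, r3 = -8
step 3: r1 = -7, r2 = -1, r3 = -8
step 4: r1 = -7, r2 = -1, r3 = -9
step 5: r1 = 7, r2 = -1, r3 = -9
step 6: r1 = 6, r2 = -1, r3 = -9
step 7: r1 = 6, r2 = -1, r3 = 9
step 8: r1 = 6, r2 = -8, r3 = 9
step 9: r1 = 6, r2 = 6, r3 = 9
step 10: r1 = 6, r2 = 6, r3 = 1
step 11: r1 = 36, r2 = 6, r3 = 1
step 12: r1 = 1, r2 = 6, r3 = 1
This matches the trace at every step.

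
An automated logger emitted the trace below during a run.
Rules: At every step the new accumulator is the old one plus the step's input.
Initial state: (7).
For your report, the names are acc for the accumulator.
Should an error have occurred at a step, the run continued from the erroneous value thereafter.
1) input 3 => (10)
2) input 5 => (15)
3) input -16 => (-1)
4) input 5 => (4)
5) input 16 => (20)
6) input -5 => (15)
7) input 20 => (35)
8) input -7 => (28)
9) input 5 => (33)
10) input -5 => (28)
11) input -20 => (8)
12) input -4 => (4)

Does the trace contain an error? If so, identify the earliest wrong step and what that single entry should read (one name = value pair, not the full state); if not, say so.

no error

1. acc = 7 + 3 = 10 (consistent with the trace)
2. acc = 10 + 5 = 15 (same as recorded)
3. acc = 15 + -16 = -1 (matches)
4. acc = -1 + 5 = 4 (agrees with the trace)
5. acc = 4 + 16 = 20 (same as recorded)
6. acc = 20 + -5 = 15 (in agreement)
7. acc = 15 + 20 = 35 (confirmed correct)
8. acc = 35 + -7 = 28 (checks out)
9. acc = 28 + 5 = 33 (agrees with the trace)
10. acc = 33 + -5 = 28 (checks out)
11. acc = 28 + -20 = 8 (matches)
12. acc = 8 + -4 = 4 (confirmed correct)
Each recorded entry agrees with the recomputation.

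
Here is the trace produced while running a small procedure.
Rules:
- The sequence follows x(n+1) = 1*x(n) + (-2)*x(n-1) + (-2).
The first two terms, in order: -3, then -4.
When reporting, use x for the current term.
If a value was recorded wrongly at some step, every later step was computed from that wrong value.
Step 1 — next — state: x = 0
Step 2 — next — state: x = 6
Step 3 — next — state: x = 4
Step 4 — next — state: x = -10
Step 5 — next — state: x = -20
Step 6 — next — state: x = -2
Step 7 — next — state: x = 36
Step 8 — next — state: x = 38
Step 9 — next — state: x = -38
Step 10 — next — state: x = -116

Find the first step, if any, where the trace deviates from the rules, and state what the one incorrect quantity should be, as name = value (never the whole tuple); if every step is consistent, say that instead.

step 9, x = -36

step 1: x = 1*(-4) + (-2)*(-3) + (-2) = 0 -> in agreement
step 2: x = 1*(0) + (-2)*(-4) + (-2) = 6 -> agrees with the trace
step 3: x = 1*(6) + (-2)*(0) + (-2) = 4 -> in agreement
step 4: x = 1*(4) + (-2)*(6) + (-2) = -10 -> same as recorded
step 5: x = 1*(-10) + (-2)*(4) + (-2) = -20 -> matches
step 6: x = 1*(-20) + (-2)*(-10) + (-2) = -2 -> exactly as logged
step 7: x = 1*(-2) + (-2)*(-20) + (-2) = 36 -> verified
step 8: x = 1*(36) + (-2)*(-2) + (-2) = 38 -> in agreement
step 9: x = 1*(38) + (-2)*(36) + (-2) = -36 -> this is not what the trace shows
That makes step 9 the first incorrect line — x = -36 is what it should show.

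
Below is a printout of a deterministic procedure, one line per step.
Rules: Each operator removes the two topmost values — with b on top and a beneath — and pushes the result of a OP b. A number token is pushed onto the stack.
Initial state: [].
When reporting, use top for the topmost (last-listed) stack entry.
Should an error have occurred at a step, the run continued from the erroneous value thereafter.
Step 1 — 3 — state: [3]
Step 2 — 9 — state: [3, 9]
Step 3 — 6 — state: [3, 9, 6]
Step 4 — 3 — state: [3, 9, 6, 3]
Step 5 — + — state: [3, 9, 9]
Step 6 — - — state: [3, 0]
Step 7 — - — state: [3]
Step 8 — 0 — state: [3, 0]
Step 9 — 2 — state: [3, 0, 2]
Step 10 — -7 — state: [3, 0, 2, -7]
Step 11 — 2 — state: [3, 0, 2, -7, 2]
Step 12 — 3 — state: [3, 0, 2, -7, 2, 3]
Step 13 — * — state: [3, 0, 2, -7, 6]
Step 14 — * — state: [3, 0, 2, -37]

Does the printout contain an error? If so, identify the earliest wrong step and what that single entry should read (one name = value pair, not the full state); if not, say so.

1. push 3: top = 3 (consistent with the printout)
2. push 9: top = 9 (consistent with the printout)
3. push 6: top = 6 (confirmed correct)
4. push 3: top = 3 (exactly as logged)
5. 6 + 3 = 9 (no discrepancy)
6. 9 - 9 = 0 (consistent with the printout)
7. 3 - 0 = 3 (no discrepancy)
8. push 0: top = 0 (same as recorded)
9. push 2: top = 2 (confirmed correct)
10. push -7: top = -7 (checks out)
11. push 2: top = 2 (consistent with the printout)
12. push 3: top = 3 (in agreement)
13. 2 * 3 = 6 (same as recorded)
14. -7 * 6 = -42 (a discrepancy with the printout)
First deviation found at step 14; the corrected entry is top = -42.

step 14, top = -42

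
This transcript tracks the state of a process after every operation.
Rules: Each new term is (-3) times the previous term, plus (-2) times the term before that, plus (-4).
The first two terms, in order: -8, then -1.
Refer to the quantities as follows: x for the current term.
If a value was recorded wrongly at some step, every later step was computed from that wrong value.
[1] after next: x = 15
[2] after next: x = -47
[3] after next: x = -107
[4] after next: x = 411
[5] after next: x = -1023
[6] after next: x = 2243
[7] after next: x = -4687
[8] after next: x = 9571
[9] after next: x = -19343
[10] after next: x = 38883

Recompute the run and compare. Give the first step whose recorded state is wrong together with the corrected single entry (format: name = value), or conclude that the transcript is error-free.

step 3, x = 107

1. x = -3*(-1) + (-2)*(-8) + (-4) = 15 (matches)
2. x = -3*(15) + (-2)*(-1) + (-4) = -47 (in agreement)
3. x = -3*(-47) + (-2)*(15) + (-4) = 107 (the entry is off here)
That makes step 3 the first incorrect line — x = 107 is what it should show.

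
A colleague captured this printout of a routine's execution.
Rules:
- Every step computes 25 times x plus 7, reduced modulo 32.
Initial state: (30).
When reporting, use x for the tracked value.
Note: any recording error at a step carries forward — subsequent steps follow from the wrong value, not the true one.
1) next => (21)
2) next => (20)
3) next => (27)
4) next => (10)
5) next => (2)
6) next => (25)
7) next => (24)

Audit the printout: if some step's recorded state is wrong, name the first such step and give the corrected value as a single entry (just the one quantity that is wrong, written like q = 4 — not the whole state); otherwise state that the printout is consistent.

step 5, x = 1

step 1: x = (25*30 + 7) mod 32 = 21 -> agrees with the printout
step 2: x = (25*21 + 7) mod 32 = 20 -> confirmed correct
step 3: x = (25*20 + 7) mod 32 = 27 -> consistent with the printout
step 4: x = (25*27 + 7) mod 32 = 10 -> in agreement
step 5: x = (25*10 + 7) mod 32 = 1 -> a discrepancy with the printout
Conclusion: step 5 carries the first error; the entry should be x = 1.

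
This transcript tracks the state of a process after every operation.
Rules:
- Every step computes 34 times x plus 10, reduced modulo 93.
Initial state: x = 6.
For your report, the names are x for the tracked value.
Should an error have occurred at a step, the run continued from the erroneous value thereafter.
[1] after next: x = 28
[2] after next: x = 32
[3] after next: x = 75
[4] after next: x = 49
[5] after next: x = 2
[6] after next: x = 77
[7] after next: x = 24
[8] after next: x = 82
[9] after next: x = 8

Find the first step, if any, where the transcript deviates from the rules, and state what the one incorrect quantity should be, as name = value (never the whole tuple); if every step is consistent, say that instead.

Recomputing the run from the initial state:
step 1: x = 28
step 2: x = 32
step 3: x = 75
step 4: x = 49
step 5: x = 2
step 6: x = 78
step 7: x = 58
step 8: x = 29
step 9: x = 66
The first disagreement with the transcript is at step 6, where the value should be x = 78.

step 6, x = 78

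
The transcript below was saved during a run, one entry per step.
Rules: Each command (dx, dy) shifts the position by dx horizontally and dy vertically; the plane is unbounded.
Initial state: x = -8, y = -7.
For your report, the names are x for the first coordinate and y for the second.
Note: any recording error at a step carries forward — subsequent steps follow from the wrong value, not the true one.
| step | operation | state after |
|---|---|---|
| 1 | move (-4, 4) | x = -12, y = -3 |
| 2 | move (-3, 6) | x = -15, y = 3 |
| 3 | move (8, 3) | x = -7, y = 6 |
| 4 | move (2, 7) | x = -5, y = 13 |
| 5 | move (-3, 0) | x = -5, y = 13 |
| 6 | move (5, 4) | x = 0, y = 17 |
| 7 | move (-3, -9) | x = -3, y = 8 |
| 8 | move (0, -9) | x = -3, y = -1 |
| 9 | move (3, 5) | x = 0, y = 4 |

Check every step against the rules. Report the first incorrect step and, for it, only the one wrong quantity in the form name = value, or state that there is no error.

step 5, x = -8

Recomputing the run from the initial state:
step 1: x = -12, y = -3
step 2: x = -15, y = 3
step 3: x = -7, y = 6
step 4: x = -5, y = 13
step 5: x = -8, y = 13
step 6: x = -3, y = 17
step 7: x = -6, y = 8
step 8: x = -6, y = -1
step 9: x = -3, y = 4
The first disagreement with the transcript is at step 5, where the value should be x = -8.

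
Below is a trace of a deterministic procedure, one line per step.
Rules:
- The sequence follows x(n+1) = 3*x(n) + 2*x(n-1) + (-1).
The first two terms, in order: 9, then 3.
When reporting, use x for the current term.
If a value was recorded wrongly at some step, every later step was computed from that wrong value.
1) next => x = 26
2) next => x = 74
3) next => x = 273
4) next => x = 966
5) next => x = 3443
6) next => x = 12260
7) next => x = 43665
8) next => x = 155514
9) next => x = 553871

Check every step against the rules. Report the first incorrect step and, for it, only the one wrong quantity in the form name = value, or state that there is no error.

step 2, x = 83

Recomputing the run from the initial state:
step 1: x = 26
step 2: x = 83
step 3: x = 300
step 4: x = 1065
step 5: x = 3794
step 6: x = 13511
step 7: x = 48120
step 8: x = 171381
step 9: x = 610382
The first disagreement with the trace is at step 2, where the value should be x = 83.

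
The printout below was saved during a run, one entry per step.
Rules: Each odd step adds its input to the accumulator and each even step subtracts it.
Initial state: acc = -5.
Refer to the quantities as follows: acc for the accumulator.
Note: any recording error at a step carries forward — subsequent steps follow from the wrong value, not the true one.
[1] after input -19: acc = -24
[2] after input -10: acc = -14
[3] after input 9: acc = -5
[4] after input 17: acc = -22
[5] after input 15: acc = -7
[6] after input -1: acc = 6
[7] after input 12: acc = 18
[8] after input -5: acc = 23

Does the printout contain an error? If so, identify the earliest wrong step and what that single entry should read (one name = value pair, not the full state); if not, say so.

step 1: acc = -5 + -19 = -24 -> no discrepancy
step 2: acc = -24 - -10 = -14 -> matches
step 3: acc = -14 + 9 = -5 -> checks out
step 4: acc = -5 - 17 = -22 -> agrees with the printout
step 5: acc = -22 + 15 = -7 -> exactly as logged
step 6: acc = -7 - -1 = -6 -> first mismatch against the printout
First incorrect step: 6; the correct value is acc = -6.

step 6, acc = -6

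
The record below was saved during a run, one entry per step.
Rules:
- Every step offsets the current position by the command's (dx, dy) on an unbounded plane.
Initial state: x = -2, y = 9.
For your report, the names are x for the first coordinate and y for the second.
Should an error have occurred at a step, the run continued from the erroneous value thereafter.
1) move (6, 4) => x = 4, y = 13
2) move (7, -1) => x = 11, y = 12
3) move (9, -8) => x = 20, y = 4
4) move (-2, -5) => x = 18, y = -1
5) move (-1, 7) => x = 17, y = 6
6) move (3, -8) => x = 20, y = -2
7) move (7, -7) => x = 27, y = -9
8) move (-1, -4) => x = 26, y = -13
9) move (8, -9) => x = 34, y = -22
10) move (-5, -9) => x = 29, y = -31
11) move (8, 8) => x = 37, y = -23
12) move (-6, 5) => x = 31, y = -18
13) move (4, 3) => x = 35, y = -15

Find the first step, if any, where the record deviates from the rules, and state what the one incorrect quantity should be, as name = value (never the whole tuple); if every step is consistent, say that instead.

Recomputing the run from the initial state:
step 1: x = 4, y = 13
step 2: x = 11, y = 12
step 3: x = 20, y = 4
step 4: x = 18, y = -1
step 5: x = 17, y = 6
step 6: x = 20, y = -2
step 7: x = 27, y = -9
step 8: x = 26, y = -13
step 9: x = 34, y = -22
step 10: x = 29, y = -31
step 11: x = 37, y = -23
step 12: x = 31, y = -18
step 13: x = 35, y = -15
This matches the record at every step.

no error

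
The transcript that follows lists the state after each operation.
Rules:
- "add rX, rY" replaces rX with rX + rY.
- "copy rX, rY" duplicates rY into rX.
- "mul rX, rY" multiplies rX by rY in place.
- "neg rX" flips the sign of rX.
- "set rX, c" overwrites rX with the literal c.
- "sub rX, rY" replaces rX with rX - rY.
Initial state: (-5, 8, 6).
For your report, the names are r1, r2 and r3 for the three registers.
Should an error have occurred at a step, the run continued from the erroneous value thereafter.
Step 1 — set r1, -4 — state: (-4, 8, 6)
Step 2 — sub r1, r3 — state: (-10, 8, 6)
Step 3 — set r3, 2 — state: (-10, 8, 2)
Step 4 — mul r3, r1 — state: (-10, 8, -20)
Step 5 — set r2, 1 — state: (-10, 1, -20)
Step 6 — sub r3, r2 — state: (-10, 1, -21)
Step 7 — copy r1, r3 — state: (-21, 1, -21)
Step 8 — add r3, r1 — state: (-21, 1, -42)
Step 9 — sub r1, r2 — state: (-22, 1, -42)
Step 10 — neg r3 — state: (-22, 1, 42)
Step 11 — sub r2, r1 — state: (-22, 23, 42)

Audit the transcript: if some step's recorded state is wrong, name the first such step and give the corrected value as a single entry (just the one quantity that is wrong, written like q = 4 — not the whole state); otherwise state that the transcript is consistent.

step 1: r1 = -4 -> in agreement
step 2: r1 = -4 - 6 = -10 -> confirmed correct
step 3: r3 = 2 -> verified
step 4: r3 = 2 * -10 = -20 -> same as recorded
step 5: r2 = 1 -> agrees with the transcript
step 6: r3 = -20 - 1 = -21 -> same as recorded
step 7: r1 = -21 -> matches
step 8: r3 = -21 + -21 = -42 -> matches
step 9: r1 = -21 - 1 = -22 -> checks out
step 10: r3 = -(-42) = 42 -> agrees with the transcript
step 11: r2 = 1 - -22 = 23 -> verified
The recomputation confirms every line.

no error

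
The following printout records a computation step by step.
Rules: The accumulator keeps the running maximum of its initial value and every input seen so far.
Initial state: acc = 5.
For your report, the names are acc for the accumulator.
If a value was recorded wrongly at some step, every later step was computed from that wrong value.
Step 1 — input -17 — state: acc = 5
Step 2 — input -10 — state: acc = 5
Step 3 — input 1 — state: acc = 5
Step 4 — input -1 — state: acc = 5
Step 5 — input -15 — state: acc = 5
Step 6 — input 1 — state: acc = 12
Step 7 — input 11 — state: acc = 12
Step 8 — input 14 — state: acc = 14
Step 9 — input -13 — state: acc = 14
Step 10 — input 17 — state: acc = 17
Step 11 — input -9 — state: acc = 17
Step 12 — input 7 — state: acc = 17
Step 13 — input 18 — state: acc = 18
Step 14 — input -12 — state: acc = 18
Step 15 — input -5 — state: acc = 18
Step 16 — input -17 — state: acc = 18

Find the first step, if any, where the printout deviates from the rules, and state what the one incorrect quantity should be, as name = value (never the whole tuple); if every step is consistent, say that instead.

step 6, acc = 5

step 1: acc = max(5, -17) = 5 -> exactly as logged
step 2: acc = max(5, -10) = 5 -> confirmed correct
step 3: acc = max(5, 1) = 5 -> consistent with the printout
step 4: acc = max(5, -1) = 5 -> confirmed correct
step 5: acc = max(5, -15) = 5 -> in agreement
step 6: acc = max(5, 1) = 5 -> first mismatch against the printout
First incorrect step: 6; the correct value is acc = 5.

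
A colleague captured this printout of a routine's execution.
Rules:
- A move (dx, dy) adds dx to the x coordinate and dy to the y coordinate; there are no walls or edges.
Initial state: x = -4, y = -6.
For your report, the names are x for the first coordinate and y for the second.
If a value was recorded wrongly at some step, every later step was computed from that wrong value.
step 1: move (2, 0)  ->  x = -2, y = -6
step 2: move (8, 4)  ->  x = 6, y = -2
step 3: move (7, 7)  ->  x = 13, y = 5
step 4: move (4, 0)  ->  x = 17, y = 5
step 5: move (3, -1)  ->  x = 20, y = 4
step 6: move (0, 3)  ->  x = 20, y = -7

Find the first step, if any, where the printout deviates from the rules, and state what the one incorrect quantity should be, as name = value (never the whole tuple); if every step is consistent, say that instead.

step 6, y = 7

step 1: x = -4 + (2) = -2, y = -6 + (0) = -6 -> in agreement
step 2: x = -2 + (8) = 6, y = -6 + (4) = -2 -> exactly as logged
step 3: x = 6 + (7) = 13, y = -2 + (7) = 5 -> agrees with the printout
step 4: x = 13 + (4) = 17, y = 5 + (0) = 5 -> consistent with the printout
step 5: x = 17 + (3) = 20, y = 5 + (-1) = 4 -> no discrepancy
step 6: x = 20 + (0) = 20, y = 4 + (3) = 7 -> the recorded entry deviates here
So the first discrepancy is step 6, where the right value is y = 7.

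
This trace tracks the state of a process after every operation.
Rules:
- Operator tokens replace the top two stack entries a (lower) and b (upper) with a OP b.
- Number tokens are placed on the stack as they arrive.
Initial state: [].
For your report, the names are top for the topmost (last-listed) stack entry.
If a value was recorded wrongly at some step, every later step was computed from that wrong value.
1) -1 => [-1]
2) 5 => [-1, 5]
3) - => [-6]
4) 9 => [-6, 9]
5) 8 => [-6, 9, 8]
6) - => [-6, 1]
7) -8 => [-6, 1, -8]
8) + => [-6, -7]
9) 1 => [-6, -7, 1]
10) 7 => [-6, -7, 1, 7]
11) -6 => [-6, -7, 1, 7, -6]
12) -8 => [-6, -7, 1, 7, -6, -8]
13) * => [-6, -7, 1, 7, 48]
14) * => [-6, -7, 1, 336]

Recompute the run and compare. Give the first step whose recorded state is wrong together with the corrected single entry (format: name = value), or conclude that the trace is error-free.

no error

Recomputing the run from the initial state:
step 1: [-1]
step 2: [-1, 5]
step 3: [-6]
step 4: [-6, 9]
step 5: [-6, 9, 8]
step 6: [-6, 1]
step 7: [-6, 1, -8]
step 8: [-6, -7]
step 9: [-6, -7, 1]
step 10: [-6, -7, 1, 7]
step 11: [-6, -7, 1, 7, -6]
step 12: [-6, -7, 1, 7, -6, -8]
step 13: [-6, -7, 1, 7, 48]
step 14: [-6, -7, 1, 336]
This matches the trace at every step.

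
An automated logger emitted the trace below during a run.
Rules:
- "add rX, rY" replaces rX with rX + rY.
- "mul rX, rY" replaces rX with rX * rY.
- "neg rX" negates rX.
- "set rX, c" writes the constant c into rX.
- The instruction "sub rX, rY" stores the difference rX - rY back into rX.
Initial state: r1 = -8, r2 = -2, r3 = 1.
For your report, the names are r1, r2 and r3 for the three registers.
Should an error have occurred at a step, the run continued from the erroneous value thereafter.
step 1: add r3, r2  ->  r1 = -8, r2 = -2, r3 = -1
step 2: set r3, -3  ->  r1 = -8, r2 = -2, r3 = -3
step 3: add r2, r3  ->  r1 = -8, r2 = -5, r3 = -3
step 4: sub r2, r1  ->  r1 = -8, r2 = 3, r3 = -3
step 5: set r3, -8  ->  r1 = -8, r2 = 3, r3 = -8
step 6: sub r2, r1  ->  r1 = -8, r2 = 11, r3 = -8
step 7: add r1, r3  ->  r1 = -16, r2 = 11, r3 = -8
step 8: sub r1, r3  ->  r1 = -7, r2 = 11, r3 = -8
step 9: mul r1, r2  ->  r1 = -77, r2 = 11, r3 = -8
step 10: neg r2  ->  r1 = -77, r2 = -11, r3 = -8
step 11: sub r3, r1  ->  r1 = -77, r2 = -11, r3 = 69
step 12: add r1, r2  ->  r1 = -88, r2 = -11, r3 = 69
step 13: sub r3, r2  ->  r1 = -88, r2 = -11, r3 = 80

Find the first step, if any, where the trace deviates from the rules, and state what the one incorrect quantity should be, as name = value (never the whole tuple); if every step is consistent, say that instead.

step 8, r1 = -8

Recomputing the run from the initial state:
step 1: r1 = -8, r2 = -2, r3 = -1
step 2: r1 = -8, r2 = -2, r3 = -3
step 3: r1 = -8, r2 = -5, r3 = -3
step 4: r1 = -8, r2 = 3, r3 = -3
step 5: r1 = -8, r2 = 3, r3 = -8
step 6: r1 = -8, r2 = 11, r3 = -8
step 7: r1 = -16, r2 = 11, r3 = -8
step 8: r1 = -8, r2 = 11, r3 = -8
step 9: r1 = -88, r2 = 11, r3 = -8
step 10: r1 = -88, r2 = -11, r3 = -8
step 11: r1 = -88, r2 = -11, r3 = 80
step 12: r1 = -99, r2 = -11, r3 = 80
step 13: r1 = -99, r2 = -11, r3 = 91
The first disagreement with the trace is at step 8, where the value should be r1 = -8.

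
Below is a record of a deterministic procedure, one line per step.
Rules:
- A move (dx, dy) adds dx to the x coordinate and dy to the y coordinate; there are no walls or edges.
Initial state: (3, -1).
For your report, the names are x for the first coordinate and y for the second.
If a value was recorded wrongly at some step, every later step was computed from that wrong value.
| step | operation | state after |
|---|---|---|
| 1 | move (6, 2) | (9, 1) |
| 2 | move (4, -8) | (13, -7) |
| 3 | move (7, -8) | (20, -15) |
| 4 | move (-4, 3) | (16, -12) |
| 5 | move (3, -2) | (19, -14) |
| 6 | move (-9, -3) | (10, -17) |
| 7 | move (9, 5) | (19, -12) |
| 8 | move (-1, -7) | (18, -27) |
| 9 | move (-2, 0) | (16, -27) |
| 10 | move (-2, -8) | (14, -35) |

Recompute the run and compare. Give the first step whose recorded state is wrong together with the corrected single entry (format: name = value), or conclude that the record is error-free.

step 8, y = -19

step 1: x = 3 + (6) = 9, y = -1 + (2) = 1 -> consistent with the record
step 2: x = 9 + (4) = 13, y = 1 + (-8) = -7 -> agrees with the record
step 3: x = 13 + (7) = 20, y = -7 + (-8) = -15 -> confirmed correct
step 4: x = 20 + (-4) = 16, y = -15 + (3) = -12 -> same as recorded
step 5: x = 16 + (3) = 19, y = -12 + (-2) = -14 -> matches
step 6: x = 19 + (-9) = 10, y = -14 + (-3) = -17 -> agrees with the record
step 7: x = 10 + (9) = 19, y = -17 + (5) = -12 -> no discrepancy
step 8: x = 19 + (-1) = 18, y = -12 + (-7) = -19 -> not what was recorded
So the first discrepancy is step 8, where the right value is y = -19.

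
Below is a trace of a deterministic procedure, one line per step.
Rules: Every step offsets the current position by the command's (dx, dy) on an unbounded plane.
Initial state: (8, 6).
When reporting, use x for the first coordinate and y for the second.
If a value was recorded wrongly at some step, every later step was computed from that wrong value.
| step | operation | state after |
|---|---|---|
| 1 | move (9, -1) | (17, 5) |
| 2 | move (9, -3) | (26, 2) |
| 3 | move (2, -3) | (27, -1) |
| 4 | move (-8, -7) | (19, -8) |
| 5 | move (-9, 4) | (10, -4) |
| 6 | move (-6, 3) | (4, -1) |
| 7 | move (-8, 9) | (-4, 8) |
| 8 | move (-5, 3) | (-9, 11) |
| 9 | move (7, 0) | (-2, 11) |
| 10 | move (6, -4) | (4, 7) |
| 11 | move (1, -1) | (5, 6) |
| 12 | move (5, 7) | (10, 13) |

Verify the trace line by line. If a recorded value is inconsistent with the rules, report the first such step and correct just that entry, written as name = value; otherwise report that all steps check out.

step 3, x = 28

Step 1: x = 8 + (9) = 17, y = 6 + (-1) = 5 — agrees with the trace.
Step 2: x = 17 + (9) = 26, y = 5 + (-3) = 2 — same as recorded.
Step 3: x = 26 + (2) = 28, y = 2 + (-3) = -1 — the trace has a different value.
First incorrect step: 3; the correct value is x = 28.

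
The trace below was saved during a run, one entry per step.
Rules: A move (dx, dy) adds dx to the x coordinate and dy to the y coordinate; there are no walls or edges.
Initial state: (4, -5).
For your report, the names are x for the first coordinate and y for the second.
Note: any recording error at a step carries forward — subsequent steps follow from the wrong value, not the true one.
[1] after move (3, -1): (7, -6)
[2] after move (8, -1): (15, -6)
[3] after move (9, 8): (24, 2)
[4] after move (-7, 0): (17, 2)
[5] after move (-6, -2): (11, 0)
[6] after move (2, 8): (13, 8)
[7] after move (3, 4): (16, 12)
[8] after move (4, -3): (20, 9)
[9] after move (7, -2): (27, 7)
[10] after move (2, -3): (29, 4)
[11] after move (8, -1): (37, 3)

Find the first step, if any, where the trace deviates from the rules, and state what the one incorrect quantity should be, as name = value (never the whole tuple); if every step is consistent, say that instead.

Step 1: x = 4 + (3) = 7, y = -5 + (-1) = -6 — same as recorded.
Step 2: x = 7 + (8) = 15, y = -6 + (-1) = -7 — the trace has a different value.
Conclusion: step 2 carries the first error; the entry should be y = -7.

step 2, y = -7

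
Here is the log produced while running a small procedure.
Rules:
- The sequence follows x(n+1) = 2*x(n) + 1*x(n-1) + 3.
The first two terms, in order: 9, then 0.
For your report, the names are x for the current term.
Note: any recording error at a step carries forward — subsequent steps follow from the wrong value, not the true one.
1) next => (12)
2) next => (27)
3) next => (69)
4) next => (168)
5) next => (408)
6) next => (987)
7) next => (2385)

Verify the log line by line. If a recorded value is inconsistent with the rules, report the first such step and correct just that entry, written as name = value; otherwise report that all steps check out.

1. x = 2*(0) + (1)*(9) + (3) = 12 (agrees with the log)
2. x = 2*(12) + (1)*(0) + (3) = 27 (checks out)
3. x = 2*(27) + (1)*(12) + (3) = 69 (exactly as logged)
4. x = 2*(69) + (1)*(27) + (3) = 168 (verified)
5. x = 2*(168) + (1)*(69) + (3) = 408 (exactly as logged)
6. x = 2*(408) + (1)*(168) + (3) = 987 (matches)
7. x = 2*(987) + (1)*(408) + (3) = 2385 (exactly as logged)
The whole run recomputes cleanly — no discrepancies.

no error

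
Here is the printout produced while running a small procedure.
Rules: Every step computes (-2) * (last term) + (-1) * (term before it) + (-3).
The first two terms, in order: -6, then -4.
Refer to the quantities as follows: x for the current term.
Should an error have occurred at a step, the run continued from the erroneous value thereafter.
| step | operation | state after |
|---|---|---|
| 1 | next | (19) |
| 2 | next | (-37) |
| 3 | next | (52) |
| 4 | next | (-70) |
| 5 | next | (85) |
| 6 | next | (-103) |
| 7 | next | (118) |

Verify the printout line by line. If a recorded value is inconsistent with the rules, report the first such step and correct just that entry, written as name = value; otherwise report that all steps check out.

step 1, x = 11

step 1: x = -2*(-4) + (-1)*(-6) + (-3) = 11 -> the entry is off here
First incorrect step: 1; the correct value is x = 11.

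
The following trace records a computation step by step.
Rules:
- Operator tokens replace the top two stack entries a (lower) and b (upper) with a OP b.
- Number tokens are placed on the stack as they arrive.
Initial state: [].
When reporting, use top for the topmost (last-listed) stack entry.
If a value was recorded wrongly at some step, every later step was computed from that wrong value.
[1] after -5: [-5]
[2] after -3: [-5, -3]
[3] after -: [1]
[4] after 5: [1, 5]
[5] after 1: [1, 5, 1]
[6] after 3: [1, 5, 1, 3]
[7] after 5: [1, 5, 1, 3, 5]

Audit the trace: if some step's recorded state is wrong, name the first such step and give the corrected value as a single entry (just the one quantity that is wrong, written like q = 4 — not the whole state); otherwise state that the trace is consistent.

step 1: push -5: top = -5 -> same as recorded
step 2: push -3: top = -3 -> agrees with the trace
step 3: -5 - -3 = -2 -> a discrepancy with the trace
The earliest wrong entry is at step 3: it should read top = -2.

step 3, top = -2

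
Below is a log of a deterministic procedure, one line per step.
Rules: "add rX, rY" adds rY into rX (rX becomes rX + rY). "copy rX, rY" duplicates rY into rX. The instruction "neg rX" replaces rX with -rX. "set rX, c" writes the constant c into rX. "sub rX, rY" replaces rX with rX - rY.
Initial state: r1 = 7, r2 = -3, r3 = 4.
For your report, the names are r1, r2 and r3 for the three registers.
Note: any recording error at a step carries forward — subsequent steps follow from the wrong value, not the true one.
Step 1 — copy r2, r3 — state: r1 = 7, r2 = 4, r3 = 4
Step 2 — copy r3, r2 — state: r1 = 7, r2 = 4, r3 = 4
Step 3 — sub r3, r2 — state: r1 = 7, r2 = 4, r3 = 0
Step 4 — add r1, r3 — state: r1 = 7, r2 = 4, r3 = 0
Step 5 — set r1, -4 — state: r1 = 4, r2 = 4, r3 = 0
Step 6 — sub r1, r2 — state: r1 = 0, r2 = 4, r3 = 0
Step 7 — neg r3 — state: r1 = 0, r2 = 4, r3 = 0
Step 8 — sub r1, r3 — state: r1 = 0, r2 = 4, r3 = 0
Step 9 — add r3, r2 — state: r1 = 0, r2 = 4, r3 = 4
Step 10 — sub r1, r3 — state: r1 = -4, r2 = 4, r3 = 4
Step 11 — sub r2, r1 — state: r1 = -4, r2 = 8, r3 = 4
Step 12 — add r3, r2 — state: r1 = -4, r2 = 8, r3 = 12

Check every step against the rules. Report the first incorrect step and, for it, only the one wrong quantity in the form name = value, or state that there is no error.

step 5, r1 = -4

1. r2 = 4 (same as recorded)
2. r3 = 4 (confirmed correct)
3. r3 = 4 - 4 = 0 (verified)
4. r1 = 7 + 0 = 7 (same as recorded)
5. r1 = -4 (this is not what the log shows)
That makes step 5 the first incorrect line — r1 = -4 is what it should show.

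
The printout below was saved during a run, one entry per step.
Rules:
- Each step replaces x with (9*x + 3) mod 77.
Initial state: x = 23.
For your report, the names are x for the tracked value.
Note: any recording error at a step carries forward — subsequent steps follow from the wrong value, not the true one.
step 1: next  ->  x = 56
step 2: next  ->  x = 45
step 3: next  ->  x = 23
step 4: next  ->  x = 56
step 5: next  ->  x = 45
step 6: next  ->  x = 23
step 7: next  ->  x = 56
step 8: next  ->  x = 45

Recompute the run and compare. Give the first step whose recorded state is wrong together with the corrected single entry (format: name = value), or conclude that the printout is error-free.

Recomputing the run from the initial state:
step 1: x = 56
step 2: x = 45
step 3: x = 23
step 4: x = 56
step 5: x = 45
step 6: x = 23
step 7: x = 56
step 8: x = 45
This matches the printout at every step.

no error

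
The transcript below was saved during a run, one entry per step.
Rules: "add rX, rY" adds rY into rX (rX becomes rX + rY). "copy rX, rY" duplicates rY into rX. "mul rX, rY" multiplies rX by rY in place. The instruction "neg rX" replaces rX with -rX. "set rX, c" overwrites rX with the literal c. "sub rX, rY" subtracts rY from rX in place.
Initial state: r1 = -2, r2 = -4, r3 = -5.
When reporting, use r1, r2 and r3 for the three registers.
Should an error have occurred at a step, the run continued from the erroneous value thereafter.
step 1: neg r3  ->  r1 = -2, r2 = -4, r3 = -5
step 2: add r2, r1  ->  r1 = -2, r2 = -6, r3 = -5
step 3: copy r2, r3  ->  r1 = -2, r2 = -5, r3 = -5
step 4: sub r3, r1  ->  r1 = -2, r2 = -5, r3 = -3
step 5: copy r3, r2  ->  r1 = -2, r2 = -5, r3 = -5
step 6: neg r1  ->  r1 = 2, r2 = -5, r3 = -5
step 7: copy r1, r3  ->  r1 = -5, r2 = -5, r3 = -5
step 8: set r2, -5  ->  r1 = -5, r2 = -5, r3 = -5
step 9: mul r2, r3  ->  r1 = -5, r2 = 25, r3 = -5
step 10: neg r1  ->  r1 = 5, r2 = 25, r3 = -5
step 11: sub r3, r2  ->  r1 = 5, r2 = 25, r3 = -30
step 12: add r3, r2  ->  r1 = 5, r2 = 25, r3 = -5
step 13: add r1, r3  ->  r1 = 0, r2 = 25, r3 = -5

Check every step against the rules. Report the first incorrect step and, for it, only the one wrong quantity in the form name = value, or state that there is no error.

step 1, r3 = 5

Recomputing the run from the initial state:
step 1: r1 = -2, r2 = -4, r3 = 5
step 2: r1 = -2, r2 = -6, r3 = 5
step 3: r1 = -2, r2 = 5, r3 = 5
step 4: r1 = -2, r2 = 5, r3 = 7
step 5: r1 = -2, r2 = 5, r3 = 5
step 6: r1 = 2, r2 = 5, r3 = 5
step 7: r1 = 5, r2 = 5, r3 = 5
step 8: r1 = 5, r2 = -5, r3 = 5
step 9: r1 = 5, r2 = -25, r3 = 5
step 10: r1 = -5, r2 = -25, r3 = 5
step 11: r1 = -5, r2 = -25, r3 = 30
step 12: r1 = -5, r2 = -25, r3 = 5
step 13: r1 = 0, r2 = -25, r3 = 5
The first disagreement with the transcript is at step 1, where the value should be r3 = 5.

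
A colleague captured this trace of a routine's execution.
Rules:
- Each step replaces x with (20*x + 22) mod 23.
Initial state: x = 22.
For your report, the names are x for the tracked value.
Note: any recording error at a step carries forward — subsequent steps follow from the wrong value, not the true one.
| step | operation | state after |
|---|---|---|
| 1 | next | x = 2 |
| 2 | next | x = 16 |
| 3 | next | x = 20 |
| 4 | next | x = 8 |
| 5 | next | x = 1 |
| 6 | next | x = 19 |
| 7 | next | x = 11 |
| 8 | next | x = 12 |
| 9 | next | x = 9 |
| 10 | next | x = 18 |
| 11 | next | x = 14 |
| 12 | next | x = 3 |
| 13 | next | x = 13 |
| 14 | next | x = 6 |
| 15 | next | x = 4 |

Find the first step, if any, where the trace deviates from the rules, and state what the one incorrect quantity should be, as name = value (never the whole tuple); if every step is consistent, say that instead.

Recomputing the run from the initial state:
step 1: x = 2
step 2: x = 16
step 3: x = 20
step 4: x = 8
step 5: x = 21
step 6: x = 5
step 7: x = 7
step 8: x = 1
step 9: x = 19
step 10: x = 11
step 11: x = 12
step 12: x = 9
step 13: x = 18
step 14: x = 14
step 15: x = 3
The first disagreement with the trace is at step 5, where the value should be x = 21.

step 5, x = 21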